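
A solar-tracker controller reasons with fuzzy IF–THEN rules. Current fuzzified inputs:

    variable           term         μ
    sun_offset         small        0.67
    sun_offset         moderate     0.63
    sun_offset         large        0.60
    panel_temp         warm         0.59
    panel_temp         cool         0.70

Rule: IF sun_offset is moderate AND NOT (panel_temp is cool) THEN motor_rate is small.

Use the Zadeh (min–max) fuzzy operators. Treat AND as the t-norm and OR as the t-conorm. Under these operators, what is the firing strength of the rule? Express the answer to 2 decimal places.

0.30

firing strength: moderate=0.63, ¬cool=1−0.70=0.30; AND[min(a, b)] → w = 0.30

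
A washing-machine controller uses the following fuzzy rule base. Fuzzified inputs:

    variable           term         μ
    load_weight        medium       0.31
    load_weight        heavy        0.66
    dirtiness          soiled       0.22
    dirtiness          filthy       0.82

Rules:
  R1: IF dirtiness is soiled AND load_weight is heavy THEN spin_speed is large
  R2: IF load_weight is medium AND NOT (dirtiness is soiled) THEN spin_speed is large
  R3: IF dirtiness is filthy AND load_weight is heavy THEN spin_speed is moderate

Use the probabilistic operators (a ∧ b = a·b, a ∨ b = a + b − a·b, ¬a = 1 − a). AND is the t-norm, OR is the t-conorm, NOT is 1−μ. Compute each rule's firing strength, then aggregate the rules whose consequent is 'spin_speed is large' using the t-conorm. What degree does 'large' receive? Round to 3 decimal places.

0.352

R1: soiled=0.22, heavy=0.66; AND[a·b] → w = 0.1452
R2: medium=0.31, ¬soiled=1−0.22=0.78; AND[a·b] → w = 0.2418
R3: filthy=0.82, heavy=0.66; AND[a·b] → w = 0.5412
Rules with consequent 'large': {R1, R2} → strengths 0.1452, 0.2418
Aggregate via t-conorm [a + b − a·b]: 0.3519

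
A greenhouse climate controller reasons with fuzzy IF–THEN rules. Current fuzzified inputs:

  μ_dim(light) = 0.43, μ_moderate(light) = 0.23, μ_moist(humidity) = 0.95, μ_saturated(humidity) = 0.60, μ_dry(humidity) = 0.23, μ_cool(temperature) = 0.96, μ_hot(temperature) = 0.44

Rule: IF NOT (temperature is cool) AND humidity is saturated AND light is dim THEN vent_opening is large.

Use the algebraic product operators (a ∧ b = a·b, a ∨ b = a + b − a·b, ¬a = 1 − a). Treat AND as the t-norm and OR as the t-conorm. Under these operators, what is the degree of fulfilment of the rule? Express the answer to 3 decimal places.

firing strength: ¬cool=1−0.96=0.04, saturated=0.60, dim=0.43; AND[a·b] → w = 0.0103

0.010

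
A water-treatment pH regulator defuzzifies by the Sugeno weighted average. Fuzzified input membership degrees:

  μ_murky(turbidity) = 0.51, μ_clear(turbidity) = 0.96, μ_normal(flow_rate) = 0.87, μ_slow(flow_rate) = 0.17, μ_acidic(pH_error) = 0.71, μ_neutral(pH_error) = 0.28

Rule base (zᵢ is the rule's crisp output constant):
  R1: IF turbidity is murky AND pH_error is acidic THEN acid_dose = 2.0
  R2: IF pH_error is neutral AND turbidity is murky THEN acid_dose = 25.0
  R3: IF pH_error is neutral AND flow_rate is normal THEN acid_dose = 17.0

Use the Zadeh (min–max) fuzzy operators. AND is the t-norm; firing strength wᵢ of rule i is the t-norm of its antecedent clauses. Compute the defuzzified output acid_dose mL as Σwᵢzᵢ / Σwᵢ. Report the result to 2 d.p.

R1 (z=2.0): murky=0.51, acidic=0.71; AND[min(a, b)] → w = 0.51
R2 (z=25.0): neutral=0.28, murky=0.51; AND[min(a, b)] → w = 0.28
R3 (z=17.0): neutral=0.28, normal=0.87; AND[min(a, b)] → w = 0.28
Weighted average = (0.51·2.0 + 0.28·25.0 + 0.28·17.0) / (0.51 + 0.28 + 0.28)
  = 12.7800 / 1.0700 = 11.94

11.94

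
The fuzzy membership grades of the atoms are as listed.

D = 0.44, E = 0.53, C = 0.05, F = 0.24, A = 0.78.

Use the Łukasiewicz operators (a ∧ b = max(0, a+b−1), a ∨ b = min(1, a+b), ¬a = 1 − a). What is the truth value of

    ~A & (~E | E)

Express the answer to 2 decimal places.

0.22

~A = 1 − 0.78 = 0.22
~E = 1 − 0.53 = 0.47
~E | E = min(1, a+b) on (0.47, 0.53) = 1.00
~A & (~E | E) = max(0, a+b−1) on (0.22, 1.00) = 0.22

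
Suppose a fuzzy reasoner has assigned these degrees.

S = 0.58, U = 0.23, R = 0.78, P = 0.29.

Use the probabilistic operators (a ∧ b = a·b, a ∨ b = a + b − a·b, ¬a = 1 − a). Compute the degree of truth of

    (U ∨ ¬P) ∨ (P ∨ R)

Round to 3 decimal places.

0.965

¬P = 1 − 0.2900 = 0.7100
U ∨ ¬P = a + b − a·b on (0.2300, 0.7100) = 0.7767
P ∨ R = a + b − a·b on (0.2900, 0.7800) = 0.8438
(U ∨ ¬P) ∨ (P ∨ R) = a + b − a·b on (0.7767, 0.8438) = 0.9651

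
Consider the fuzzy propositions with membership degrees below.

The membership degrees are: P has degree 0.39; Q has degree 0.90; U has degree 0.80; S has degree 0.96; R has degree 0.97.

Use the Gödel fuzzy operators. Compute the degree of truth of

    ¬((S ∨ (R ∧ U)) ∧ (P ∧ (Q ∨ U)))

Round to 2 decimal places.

R ∧ U = min(a, b) on (0.97, 0.80) = 0.80
S ∨ (R ∧ U) = max(a, b) on (0.96, 0.80) = 0.96
Q ∨ U = max(a, b) on (0.90, 0.80) = 0.90
P ∧ (Q ∨ U) = min(a, b) on (0.39, 0.90) = 0.39
(S ∨ (R ∧ U)) ∧ (P ∧ (Q ∨ U)) = min(a, b) on (0.96, 0.39) = 0.39
¬((S ∨ (R ∧ U)) ∧ (P ∧ (Q ∨ U))) = 1 − 0.39 = 0.61

0.61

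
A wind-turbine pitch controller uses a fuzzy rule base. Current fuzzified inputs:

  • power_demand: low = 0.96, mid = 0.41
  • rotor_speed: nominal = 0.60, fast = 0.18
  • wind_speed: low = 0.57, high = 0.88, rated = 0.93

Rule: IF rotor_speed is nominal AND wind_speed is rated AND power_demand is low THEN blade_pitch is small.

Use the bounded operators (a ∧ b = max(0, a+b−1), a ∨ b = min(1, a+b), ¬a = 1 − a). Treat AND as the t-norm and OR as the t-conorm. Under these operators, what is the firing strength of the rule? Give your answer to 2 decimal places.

firing strength: nominal=0.60, rated=0.93, low=0.96; AND[max(0, a+b−1)] → w = 0.49

0.49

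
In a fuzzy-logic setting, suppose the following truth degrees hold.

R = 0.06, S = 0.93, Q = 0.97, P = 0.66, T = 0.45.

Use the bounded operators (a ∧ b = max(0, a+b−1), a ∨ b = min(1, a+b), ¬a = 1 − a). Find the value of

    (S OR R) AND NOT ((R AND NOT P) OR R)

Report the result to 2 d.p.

0.93

S OR R = min(1, a+b) on (0.93, 0.06) = 0.99
NOT P = 1 − 0.66 = 0.34
R AND NOT P = max(0, a+b−1) on (0.06, 0.34) = 0.00
(R AND NOT P) OR R = min(1, a+b) on (0.00, 0.06) = 0.06
NOT ((R AND NOT P) OR R) = 1 − 0.06 = 0.94
(S OR R) AND NOT ((R AND NOT P) OR R) = max(0, a+b−1) on (0.99, 0.94) = 0.93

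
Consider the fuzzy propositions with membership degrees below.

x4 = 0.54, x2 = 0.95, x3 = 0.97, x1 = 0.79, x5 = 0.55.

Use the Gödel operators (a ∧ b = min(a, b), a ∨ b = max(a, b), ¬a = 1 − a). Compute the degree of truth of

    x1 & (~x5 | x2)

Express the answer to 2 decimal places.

~x5 = 1 − 0.55 = 0.45
~x5 | x2 = max(a, b) on (0.45, 0.95) = 0.95
x1 & (~x5 | x2) = min(a, b) on (0.79, 0.95) = 0.79

0.79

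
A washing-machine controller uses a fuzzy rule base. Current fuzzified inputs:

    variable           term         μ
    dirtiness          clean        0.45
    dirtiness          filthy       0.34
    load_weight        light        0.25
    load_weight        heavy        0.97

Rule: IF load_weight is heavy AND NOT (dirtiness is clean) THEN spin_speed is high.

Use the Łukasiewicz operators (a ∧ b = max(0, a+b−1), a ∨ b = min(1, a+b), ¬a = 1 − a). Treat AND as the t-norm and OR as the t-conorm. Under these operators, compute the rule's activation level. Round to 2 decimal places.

firing strength: heavy=0.97, ¬clean=1−0.45=0.55; AND[max(0, a+b−1)] → w = 0.52

0.52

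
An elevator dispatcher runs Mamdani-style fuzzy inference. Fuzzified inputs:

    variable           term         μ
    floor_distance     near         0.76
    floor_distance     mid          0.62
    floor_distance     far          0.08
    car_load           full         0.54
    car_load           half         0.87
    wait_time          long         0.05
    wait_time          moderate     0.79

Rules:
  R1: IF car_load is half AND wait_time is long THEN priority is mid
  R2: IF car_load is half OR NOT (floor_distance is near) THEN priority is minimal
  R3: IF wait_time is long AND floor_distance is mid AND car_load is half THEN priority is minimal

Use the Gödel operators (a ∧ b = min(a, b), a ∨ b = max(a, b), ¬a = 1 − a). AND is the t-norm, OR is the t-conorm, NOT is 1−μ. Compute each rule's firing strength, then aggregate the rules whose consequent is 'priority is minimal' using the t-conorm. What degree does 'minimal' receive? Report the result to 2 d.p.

R1: half=0.87, long=0.05; AND[min(a, b)] → w = 0.05
R2: half=0.87, ¬near=1−0.76=0.24; OR[max(a, b)] → w = 0.87
R3: long=0.05, mid=0.62, half=0.87; AND[min(a, b)] → w = 0.05
Rules with consequent 'minimal': {R2, R3} → strengths 0.87, 0.05
Aggregate via t-conorm [max(a, b)]: 0.87

0.87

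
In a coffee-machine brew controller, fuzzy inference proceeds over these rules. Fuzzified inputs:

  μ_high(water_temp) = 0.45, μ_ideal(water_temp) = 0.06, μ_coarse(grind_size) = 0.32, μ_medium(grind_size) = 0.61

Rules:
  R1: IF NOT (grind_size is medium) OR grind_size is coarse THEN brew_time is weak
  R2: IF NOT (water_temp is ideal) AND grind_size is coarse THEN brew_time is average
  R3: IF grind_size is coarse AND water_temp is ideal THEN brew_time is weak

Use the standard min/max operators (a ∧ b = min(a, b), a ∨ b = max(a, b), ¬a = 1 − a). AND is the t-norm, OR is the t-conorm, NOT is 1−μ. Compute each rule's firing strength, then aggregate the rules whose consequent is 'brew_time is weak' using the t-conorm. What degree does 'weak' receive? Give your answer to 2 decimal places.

0.39

R1: ¬medium=1−0.61=0.39, coarse=0.32; OR[max(a, b)] → w = 0.39
R2: ¬ideal=1−0.06=0.94, coarse=0.32; AND[min(a, b)] → w = 0.32
R3: coarse=0.32, ideal=0.06; AND[min(a, b)] → w = 0.06
Rules with consequent 'weak': {R1, R3} → strengths 0.39, 0.06
Aggregate via t-conorm [max(a, b)]: 0.39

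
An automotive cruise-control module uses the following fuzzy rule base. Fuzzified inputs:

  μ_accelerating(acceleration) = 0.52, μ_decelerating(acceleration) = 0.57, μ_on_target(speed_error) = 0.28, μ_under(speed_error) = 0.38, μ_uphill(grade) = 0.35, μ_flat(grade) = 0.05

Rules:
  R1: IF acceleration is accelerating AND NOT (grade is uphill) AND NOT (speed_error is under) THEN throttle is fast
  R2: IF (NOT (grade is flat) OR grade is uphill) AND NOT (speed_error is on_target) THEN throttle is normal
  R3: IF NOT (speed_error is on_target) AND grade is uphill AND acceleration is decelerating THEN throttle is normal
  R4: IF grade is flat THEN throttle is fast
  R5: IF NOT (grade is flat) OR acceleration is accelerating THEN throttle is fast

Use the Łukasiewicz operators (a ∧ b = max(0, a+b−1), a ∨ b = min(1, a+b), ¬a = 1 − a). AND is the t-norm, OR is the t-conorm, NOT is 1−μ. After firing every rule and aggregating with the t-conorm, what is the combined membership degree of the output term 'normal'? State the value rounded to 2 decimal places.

0.72

R1: accelerating=0.52, ¬uphill=1−0.35=0.65, ¬under=1−0.38=0.62; AND[max(0, a+b−1)] → w = 0.00
R2: (¬flat=1−0.05=0.95 OR uphill=0.35) = 1.00; AND[max(0, a+b−1)] with ¬on_target=1−0.28=0.72 → w = 0.72
R3: ¬on_target=1−0.28=0.72, uphill=0.35, decelerating=0.57; AND[max(0, a+b−1)] → w = 0.00
R4: flat=0.05 → w = 0.05
R5: ¬flat=1−0.05=0.95, accelerating=0.52; OR[min(1, a+b)] → w = 1.00
Rules with consequent 'normal': {R2, R3} → strengths 0.72, 0.00
Aggregate via t-conorm [min(1, a+b)]: 0.72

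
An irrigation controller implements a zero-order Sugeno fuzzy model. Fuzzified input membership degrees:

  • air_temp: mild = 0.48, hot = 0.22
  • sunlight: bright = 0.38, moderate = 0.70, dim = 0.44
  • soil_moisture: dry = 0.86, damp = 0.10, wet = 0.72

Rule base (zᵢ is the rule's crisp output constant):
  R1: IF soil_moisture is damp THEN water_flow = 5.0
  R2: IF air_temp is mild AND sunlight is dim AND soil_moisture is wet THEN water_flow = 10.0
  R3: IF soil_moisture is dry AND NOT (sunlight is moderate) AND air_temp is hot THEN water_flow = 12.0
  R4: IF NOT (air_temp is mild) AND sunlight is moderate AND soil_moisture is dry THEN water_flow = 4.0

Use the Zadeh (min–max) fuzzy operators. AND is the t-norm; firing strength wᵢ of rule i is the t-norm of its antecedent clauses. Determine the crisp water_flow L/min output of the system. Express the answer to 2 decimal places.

R1 (z=5.0): damp=0.10 → w = 0.10
R2 (z=10.0): mild=0.48, dim=0.44, wet=0.72; AND[min(a, b)] → w = 0.44
R3 (z=12.0): dry=0.86, ¬moderate=1−0.70=0.30, hot=0.22; AND[min(a, b)] → w = 0.22
R4 (z=4.0): ¬mild=1−0.48=0.52, moderate=0.70, dry=0.86; AND[min(a, b)] → w = 0.52
Weighted average = (0.10·5.0 + 0.44·10.0 + 0.22·12.0 + 0.52·4.0) / (0.10 + 0.44 + 0.22 + 0.52)
  = 9.6200 / 1.2800 = 7.52

7.52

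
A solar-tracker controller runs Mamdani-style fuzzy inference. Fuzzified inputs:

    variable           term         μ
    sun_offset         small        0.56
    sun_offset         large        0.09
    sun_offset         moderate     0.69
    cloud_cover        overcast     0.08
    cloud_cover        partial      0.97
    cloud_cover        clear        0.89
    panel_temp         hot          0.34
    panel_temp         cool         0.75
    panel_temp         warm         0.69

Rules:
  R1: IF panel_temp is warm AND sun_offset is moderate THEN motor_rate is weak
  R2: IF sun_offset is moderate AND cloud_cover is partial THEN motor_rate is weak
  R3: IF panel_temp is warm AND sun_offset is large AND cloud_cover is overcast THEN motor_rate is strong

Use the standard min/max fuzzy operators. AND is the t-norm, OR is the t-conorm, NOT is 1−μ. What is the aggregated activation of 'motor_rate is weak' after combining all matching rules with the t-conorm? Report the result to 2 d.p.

R1: warm=0.69, moderate=0.69; AND[min(a, b)] → w = 0.69
R2: moderate=0.69, partial=0.97; AND[min(a, b)] → w = 0.69
R3: warm=0.69, large=0.09, overcast=0.08; AND[min(a, b)] → w = 0.08
Rules with consequent 'weak': {R1, R2} → strengths 0.69, 0.69
Aggregate via t-conorm [max(a, b)]: 0.69

0.69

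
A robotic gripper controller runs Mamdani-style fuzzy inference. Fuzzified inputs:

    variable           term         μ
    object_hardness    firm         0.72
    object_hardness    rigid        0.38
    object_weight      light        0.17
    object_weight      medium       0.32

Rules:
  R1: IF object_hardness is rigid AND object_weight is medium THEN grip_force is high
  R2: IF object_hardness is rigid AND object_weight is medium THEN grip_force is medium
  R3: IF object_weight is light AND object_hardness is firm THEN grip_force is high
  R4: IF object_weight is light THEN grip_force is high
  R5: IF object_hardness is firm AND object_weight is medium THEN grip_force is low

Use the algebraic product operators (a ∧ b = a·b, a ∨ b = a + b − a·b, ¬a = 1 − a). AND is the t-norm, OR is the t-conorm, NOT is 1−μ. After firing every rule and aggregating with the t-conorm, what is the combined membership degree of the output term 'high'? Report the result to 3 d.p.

R1: rigid=0.38, medium=0.32; AND[a·b] → w = 0.1216
R2: rigid=0.38, medium=0.32; AND[a·b] → w = 0.1216
R3: light=0.17, firm=0.72; AND[a·b] → w = 0.1224
R4: light=0.17 → w = 0.1700
R5: firm=0.72, medium=0.32; AND[a·b] → w = 0.2304
Rules with consequent 'high': {R1, R3, R4} → strengths 0.1216, 0.1224, 0.1700
Aggregate via t-conorm [a + b − a·b]: 0.3602

0.360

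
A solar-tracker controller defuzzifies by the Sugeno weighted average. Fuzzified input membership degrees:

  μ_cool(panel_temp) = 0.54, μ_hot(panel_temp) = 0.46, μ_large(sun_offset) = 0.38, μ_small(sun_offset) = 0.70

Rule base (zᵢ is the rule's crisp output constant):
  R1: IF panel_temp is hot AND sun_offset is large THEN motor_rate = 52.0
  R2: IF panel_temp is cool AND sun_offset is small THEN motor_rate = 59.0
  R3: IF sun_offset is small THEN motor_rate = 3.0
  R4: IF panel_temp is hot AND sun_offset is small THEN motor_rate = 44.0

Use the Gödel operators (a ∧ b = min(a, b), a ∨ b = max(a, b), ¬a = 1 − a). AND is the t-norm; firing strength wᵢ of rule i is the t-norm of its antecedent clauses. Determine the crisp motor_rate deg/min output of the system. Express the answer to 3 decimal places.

R1 (z=52.0): hot=0.46, large=0.38; AND[min(a, b)] → w = 0.38
R2 (z=59.0): cool=0.54, small=0.70; AND[min(a, b)] → w = 0.54
R3 (z=3.0): small=0.70 → w = 0.70
R4 (z=44.0): hot=0.46, small=0.70; AND[min(a, b)] → w = 0.46
Weighted average = (0.38·52.0 + 0.54·59.0 + 0.70·3.0 + 0.46·44.0) / (0.38 + 0.54 + 0.70 + 0.46)
  = 73.9600 / 2.0800 = 35.558

35.558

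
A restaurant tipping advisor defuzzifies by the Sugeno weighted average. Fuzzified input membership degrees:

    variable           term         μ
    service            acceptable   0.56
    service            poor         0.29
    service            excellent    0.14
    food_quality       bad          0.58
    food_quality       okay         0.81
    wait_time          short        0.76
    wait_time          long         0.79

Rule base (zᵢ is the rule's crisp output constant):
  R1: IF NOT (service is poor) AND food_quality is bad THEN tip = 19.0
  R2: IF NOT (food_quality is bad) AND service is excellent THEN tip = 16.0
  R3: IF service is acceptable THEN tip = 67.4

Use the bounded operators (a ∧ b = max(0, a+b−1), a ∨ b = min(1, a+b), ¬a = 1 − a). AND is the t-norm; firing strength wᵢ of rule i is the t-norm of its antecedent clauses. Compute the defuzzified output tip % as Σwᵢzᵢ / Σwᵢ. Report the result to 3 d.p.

50.887

R1 (z=19.0): ¬poor=1−0.29=0.71, bad=0.58; AND[max(0, a+b−1)] → w = 0.29
R2 (z=16.0): ¬bad=1−0.58=0.42, excellent=0.14; AND[max(0, a+b−1)] → w = 0.00
R3 (z=67.4): acceptable=0.56 → w = 0.56
Weighted average = (0.29·19.0 + 0.00·16.0 + 0.56·67.4) / (0.29 + 0.00 + 0.56)
  = 43.2540 / 0.8500 = 50.887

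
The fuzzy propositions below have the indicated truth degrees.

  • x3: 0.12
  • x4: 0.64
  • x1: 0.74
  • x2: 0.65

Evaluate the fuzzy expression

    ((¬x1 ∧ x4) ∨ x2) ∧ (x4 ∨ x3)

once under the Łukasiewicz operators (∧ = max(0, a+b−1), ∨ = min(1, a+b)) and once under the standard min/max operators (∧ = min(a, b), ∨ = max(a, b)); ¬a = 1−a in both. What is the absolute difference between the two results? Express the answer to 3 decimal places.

0.230

Under Łukasiewicz:
  ¬x1 = 1 − 0.74 = 0.26
  ¬x1 ∧ x4 = max(0, a+b−1) on (0.26, 0.64) = 0.00
  (¬x1 ∧ x4) ∨ x2 = min(1, a+b) on (0.00, 0.65) = 0.65
  x4 ∨ x3 = min(1, a+b) on (0.64, 0.12) = 0.76
  ((¬x1 ∧ x4) ∨ x2) ∧ (x4 ∨ x3) = max(0, a+b−1) on (0.65, 0.76) = 0.41
  → value = 0.4100
Under standard min/max:
  ¬x1 = 1 − 0.74 = 0.26
  ¬x1 ∧ x4 = min(a, b) on (0.26, 0.64) = 0.26
  (¬x1 ∧ x4) ∨ x2 = max(a, b) on (0.26, 0.65) = 0.65
  x4 ∨ x3 = max(a, b) on (0.64, 0.12) = 0.64
  ((¬x1 ∧ x4) ∨ x2) ∧ (x4 ∨ x3) = min(a, b) on (0.65, 0.64) = 0.64
  → value = 0.6400
|0.4100 − 0.6400| = 0.230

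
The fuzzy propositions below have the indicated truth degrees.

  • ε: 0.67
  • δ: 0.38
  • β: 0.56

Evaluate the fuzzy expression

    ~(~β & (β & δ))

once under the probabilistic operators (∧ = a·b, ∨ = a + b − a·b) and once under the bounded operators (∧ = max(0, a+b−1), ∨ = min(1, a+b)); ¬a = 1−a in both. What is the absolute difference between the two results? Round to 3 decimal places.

Under probabilistic:
  ~β = 1 − 0.5600 = 0.4400
  β & δ = a·b on (0.5600, 0.3800) = 0.2128
  ~β & (β & δ) = a·b on (0.4400, 0.2128) = 0.0936
  ~(~β & (β & δ)) = 1 − 0.0936 = 0.9064
  → value = 0.9064
Under bounded:
  ~β = 1 − 0.56 = 0.44
  β & δ = max(0, a+b−1) on (0.56, 0.38) = 0.00
  ~β & (β & δ) = max(0, a+b−1) on (0.44, 0.00) = 0.00
  ~(~β & (β & δ)) = 1 − 0.00 = 1.00
  → value = 1.0000
|0.9064 − 1.0000| = 0.094

0.094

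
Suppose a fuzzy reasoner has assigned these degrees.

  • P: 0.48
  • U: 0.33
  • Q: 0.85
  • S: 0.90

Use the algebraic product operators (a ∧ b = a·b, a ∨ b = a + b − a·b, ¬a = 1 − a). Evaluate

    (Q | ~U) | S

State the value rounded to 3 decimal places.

0.995

~U = 1 − 0.3300 = 0.6700
Q | ~U = a + b − a·b on (0.8500, 0.6700) = 0.9505
(Q | ~U) | S = a + b − a·b on (0.9505, 0.9000) = 0.9951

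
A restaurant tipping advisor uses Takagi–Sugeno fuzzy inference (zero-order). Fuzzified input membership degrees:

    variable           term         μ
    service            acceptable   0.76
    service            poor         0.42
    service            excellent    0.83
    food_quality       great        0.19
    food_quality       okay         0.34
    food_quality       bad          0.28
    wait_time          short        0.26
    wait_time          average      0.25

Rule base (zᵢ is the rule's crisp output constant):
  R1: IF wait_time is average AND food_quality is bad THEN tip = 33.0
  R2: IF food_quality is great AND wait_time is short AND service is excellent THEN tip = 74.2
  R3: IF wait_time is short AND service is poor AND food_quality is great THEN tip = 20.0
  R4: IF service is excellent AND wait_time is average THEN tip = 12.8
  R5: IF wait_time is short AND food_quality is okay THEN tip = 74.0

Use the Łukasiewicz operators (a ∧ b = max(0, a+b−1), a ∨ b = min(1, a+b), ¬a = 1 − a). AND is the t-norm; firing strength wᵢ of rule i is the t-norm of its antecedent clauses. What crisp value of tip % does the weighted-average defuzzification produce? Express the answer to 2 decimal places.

R1 (z=33.0): average=0.25, bad=0.28; AND[max(0, a+b−1)] → w = 0.00
R2 (z=74.2): great=0.19, short=0.26, excellent=0.83; AND[max(0, a+b−1)] → w = 0.00
R3 (z=20.0): short=0.26, poor=0.42, great=0.19; AND[max(0, a+b−1)] → w = 0.00
R4 (z=12.8): excellent=0.83, average=0.25; AND[max(0, a+b−1)] → w = 0.08
R5 (z=74.0): short=0.26, okay=0.34; AND[max(0, a+b−1)] → w = 0.00
Weighted average = (0.00·33.0 + 0.00·74.2 + 0.00·20.0 + 0.08·12.8 + 0.00·74.0) / (0.00 + 0.00 + 0.00 + 0.08 + 0.00)
  = 1.0240 / 0.0800 = 12.80

12.80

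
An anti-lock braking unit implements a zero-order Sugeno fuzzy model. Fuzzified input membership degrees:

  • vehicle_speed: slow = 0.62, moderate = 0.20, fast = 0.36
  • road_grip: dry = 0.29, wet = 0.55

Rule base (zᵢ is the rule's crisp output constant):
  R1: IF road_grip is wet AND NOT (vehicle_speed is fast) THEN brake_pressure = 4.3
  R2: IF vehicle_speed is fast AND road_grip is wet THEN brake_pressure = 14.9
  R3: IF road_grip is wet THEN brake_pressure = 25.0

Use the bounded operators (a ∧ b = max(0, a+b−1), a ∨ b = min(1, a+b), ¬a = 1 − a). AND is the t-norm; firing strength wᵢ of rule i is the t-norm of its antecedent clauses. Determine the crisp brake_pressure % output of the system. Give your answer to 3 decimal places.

R1 (z=4.3): wet=0.55, ¬fast=1−0.36=0.64; AND[max(0, a+b−1)] → w = 0.19
R2 (z=14.9): fast=0.36, wet=0.55; AND[max(0, a+b−1)] → w = 0.00
R3 (z=25.0): wet=0.55 → w = 0.55
Weighted average = (0.19·4.3 + 0.00·14.9 + 0.55·25.0) / (0.19 + 0.00 + 0.55)
  = 14.5670 / 0.7400 = 19.685

19.685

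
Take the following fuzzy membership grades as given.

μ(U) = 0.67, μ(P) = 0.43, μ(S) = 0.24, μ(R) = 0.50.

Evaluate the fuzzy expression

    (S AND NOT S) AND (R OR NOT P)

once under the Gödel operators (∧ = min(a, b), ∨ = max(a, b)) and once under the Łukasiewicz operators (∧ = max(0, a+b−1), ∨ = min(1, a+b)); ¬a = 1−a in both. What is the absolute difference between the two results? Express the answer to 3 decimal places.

Under Gödel:
  NOT S = 1 − 0.24 = 0.76
  S AND NOT S = min(a, b) on (0.24, 0.76) = 0.24
  NOT P = 1 − 0.43 = 0.57
  R OR NOT P = max(a, b) on (0.50, 0.57) = 0.57
  (S AND NOT S) AND (R OR NOT P) = min(a, b) on (0.24, 0.57) = 0.24
  → value = 0.2400
Under Łukasiewicz:
  NOT S = 1 − 0.24 = 0.76
  S AND NOT S = max(0, a+b−1) on (0.24, 0.76) = 0.00
  NOT P = 1 − 0.43 = 0.57
  R OR NOT P = min(1, a+b) on (0.50, 0.57) = 1.00
  (S AND NOT S) AND (R OR NOT P) = max(0, a+b−1) on (0.00, 1.00) = 0.00
  → value = 0.0000
|0.2400 − 0.0000| = 0.240

0.240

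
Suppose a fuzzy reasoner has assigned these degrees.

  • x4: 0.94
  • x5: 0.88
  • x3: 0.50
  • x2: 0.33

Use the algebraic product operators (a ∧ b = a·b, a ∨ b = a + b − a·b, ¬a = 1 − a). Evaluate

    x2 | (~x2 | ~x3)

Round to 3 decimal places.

0.889

~x2 = 1 − 0.3300 = 0.6700
~x3 = 1 − 0.5000 = 0.5000
~x2 | ~x3 = a + b − a·b on (0.6700, 0.5000) = 0.8350
x2 | (~x2 | ~x3) = a + b − a·b on (0.3300, 0.8350) = 0.8895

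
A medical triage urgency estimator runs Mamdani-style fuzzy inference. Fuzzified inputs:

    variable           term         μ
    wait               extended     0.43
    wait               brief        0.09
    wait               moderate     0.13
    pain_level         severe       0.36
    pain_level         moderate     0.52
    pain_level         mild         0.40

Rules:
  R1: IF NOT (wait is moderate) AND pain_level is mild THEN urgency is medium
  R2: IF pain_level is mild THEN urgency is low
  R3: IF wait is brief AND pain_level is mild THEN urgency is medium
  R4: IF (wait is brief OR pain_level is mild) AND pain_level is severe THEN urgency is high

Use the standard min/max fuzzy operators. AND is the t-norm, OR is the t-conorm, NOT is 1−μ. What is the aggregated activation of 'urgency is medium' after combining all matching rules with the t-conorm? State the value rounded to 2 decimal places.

R1: ¬moderate=1−0.13=0.87, mild=0.40; AND[min(a, b)] → w = 0.40
R2: mild=0.40 → w = 0.40
R3: brief=0.09, mild=0.40; AND[min(a, b)] → w = 0.09
R4: (brief=0.09 OR mild=0.40) = 0.40; AND[min(a, b)] with severe=0.36 → w = 0.36
Rules with consequent 'medium': {R1, R3} → strengths 0.40, 0.09
Aggregate via t-conorm [max(a, b)]: 0.40

0.40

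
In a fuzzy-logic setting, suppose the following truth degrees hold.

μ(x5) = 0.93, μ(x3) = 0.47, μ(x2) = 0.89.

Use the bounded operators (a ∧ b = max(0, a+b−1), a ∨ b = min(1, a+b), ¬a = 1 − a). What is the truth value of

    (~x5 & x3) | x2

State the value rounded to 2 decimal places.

0.89

~x5 = 1 − 0.93 = 0.07
~x5 & x3 = max(0, a+b−1) on (0.07, 0.47) = 0.00
(~x5 & x3) | x2 = min(1, a+b) on (0.00, 0.89) = 0.89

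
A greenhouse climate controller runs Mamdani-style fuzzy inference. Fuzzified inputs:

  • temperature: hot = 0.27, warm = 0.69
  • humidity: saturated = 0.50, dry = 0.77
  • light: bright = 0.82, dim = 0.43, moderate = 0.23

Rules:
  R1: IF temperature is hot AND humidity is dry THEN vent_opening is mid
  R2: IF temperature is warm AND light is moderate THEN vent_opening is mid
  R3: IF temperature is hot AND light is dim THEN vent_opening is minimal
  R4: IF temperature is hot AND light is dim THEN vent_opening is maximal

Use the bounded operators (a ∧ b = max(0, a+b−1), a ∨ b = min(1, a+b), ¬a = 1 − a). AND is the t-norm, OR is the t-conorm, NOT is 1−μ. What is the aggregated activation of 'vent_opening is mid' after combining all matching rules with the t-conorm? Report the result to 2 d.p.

R1: hot=0.27, dry=0.77; AND[max(0, a+b−1)] → w = 0.04
R2: warm=0.69, moderate=0.23; AND[max(0, a+b−1)] → w = 0.00
R3: hot=0.27, dim=0.43; AND[max(0, a+b−1)] → w = 0.00
R4: hot=0.27, dim=0.43; AND[max(0, a+b−1)] → w = 0.00
Rules with consequent 'mid': {R1, R2} → strengths 0.04, 0.00
Aggregate via t-conorm [min(1, a+b)]: 0.04

0.04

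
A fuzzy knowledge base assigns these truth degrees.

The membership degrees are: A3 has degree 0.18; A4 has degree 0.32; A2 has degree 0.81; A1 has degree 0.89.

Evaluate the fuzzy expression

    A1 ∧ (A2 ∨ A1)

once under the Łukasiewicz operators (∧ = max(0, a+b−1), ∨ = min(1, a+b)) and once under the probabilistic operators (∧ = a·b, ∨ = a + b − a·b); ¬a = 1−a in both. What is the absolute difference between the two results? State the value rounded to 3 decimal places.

Under Łukasiewicz:
  A2 ∨ A1 = min(1, a+b) on (0.81, 0.89) = 1.00
  A1 ∧ (A2 ∨ A1) = max(0, a+b−1) on (0.89, 1.00) = 0.89
  → value = 0.8900
Under probabilistic:
  A2 ∨ A1 = a + b − a·b on (0.8100, 0.8900) = 0.9791
  A1 ∧ (A2 ∨ A1) = a·b on (0.8900, 0.9791) = 0.8714
  → value = 0.8714
|0.8900 − 0.8714| = 0.019

0.019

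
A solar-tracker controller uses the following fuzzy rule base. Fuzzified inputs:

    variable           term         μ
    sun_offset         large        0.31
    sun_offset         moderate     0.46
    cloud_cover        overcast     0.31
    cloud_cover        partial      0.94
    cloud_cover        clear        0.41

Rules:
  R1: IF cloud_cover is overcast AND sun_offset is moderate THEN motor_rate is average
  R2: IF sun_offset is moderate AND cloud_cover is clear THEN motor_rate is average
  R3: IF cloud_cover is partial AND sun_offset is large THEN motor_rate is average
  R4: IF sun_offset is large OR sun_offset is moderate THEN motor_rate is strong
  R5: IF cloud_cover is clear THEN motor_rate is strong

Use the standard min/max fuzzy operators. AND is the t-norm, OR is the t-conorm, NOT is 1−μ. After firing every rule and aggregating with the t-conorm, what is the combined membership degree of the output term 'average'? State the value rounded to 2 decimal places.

R1: overcast=0.31, moderate=0.46; AND[min(a, b)] → w = 0.31
R2: moderate=0.46, clear=0.41; AND[min(a, b)] → w = 0.41
R3: partial=0.94, large=0.31; AND[min(a, b)] → w = 0.31
R4: large=0.31, moderate=0.46; OR[max(a, b)] → w = 0.46
R5: clear=0.41 → w = 0.41
Rules with consequent 'average': {R1, R2, R3} → strengths 0.31, 0.41, 0.31
Aggregate via t-conorm [max(a, b)]: 0.41

0.41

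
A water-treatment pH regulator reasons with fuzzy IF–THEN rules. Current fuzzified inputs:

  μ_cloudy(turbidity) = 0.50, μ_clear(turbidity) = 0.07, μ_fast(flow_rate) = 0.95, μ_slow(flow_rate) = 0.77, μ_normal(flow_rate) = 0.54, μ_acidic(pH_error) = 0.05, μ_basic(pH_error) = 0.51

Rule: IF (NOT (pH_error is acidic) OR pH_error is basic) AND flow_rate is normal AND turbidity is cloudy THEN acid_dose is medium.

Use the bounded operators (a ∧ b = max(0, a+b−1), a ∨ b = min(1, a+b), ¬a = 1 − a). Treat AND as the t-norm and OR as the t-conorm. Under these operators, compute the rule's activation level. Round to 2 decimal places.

0.04

firing strength: (¬acidic=1−0.05=0.95 OR basic=0.51) = 1.00; AND[max(0, a+b−1)] with normal=0.54, cloudy=0.50 → w = 0.04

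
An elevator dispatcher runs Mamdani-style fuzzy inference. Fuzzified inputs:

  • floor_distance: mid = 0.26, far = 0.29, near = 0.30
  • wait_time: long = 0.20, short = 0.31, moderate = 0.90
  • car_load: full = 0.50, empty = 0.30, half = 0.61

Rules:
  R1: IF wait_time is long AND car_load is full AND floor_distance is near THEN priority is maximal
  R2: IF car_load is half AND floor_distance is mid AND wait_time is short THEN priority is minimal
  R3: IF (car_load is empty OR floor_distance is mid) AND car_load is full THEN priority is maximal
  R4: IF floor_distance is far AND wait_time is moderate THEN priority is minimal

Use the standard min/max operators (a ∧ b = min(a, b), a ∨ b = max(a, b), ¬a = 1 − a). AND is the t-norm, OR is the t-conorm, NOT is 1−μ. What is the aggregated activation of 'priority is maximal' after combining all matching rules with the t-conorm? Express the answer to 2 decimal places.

R1: long=0.20, full=0.50, near=0.30; AND[min(a, b)] → w = 0.20
R2: half=0.61, mid=0.26, short=0.31; AND[min(a, b)] → w = 0.26
R3: (empty=0.30 OR mid=0.26) = 0.30; AND[min(a, b)] with full=0.50 → w = 0.30
R4: far=0.29, moderate=0.90; AND[min(a, b)] → w = 0.29
Rules with consequent 'maximal': {R1, R3} → strengths 0.20, 0.30
Aggregate via t-conorm [max(a, b)]: 0.30

0.30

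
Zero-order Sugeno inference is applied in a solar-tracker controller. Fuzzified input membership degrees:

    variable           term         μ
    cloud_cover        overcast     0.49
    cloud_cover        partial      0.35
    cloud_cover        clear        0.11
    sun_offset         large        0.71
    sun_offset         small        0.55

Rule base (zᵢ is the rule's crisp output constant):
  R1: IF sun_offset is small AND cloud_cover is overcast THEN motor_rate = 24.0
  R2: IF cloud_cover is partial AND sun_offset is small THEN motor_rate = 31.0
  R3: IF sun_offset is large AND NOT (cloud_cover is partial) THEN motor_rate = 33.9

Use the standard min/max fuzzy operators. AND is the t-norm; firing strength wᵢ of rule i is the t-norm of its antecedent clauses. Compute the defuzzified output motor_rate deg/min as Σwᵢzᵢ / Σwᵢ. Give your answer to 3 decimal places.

R1 (z=24.0): small=0.55, overcast=0.49; AND[min(a, b)] → w = 0.49
R2 (z=31.0): partial=0.35, small=0.55; AND[min(a, b)] → w = 0.35
R3 (z=33.9): large=0.71, ¬partial=1−0.35=0.65; AND[min(a, b)] → w = 0.65
Weighted average = (0.49·24.0 + 0.35·31.0 + 0.65·33.9) / (0.49 + 0.35 + 0.65)
  = 44.6450 / 1.4900 = 29.963

29.963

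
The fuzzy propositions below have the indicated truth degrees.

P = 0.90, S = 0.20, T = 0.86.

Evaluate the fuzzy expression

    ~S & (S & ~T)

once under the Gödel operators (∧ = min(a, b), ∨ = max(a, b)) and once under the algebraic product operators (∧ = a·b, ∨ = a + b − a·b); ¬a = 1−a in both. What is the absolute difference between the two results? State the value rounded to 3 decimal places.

0.118

Under Gödel:
  ~S = 1 − 0.20 = 0.80
  ~T = 1 − 0.86 = 0.14
  S & ~T = min(a, b) on (0.20, 0.14) = 0.14
  ~S & (S & ~T) = min(a, b) on (0.80, 0.14) = 0.14
  → value = 0.1400
Under algebraic product:
  ~S = 1 − 0.2000 = 0.8000
  ~T = 1 − 0.8600 = 0.1400
  S & ~T = a·b on (0.2000, 0.1400) = 0.0280
  ~S & (S & ~T) = a·b on (0.8000, 0.0280) = 0.0224
  → value = 0.0224
|0.1400 − 0.0224| = 0.118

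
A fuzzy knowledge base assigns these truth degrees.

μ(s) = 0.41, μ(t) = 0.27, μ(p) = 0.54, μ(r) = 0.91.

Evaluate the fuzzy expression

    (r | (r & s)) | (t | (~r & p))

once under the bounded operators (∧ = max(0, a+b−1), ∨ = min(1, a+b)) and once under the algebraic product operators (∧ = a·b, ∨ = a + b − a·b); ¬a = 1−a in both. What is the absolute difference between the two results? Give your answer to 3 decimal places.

Under bounded:
  r & s = max(0, a+b−1) on (0.91, 0.41) = 0.32
  r | (r & s) = min(1, a+b) on (0.91, 0.32) = 1.00
  ~r = 1 − 0.91 = 0.09
  ~r & p = max(0, a+b−1) on (0.09, 0.54) = 0.00
  t | (~r & p) = min(1, a+b) on (0.27, 0.00) = 0.27
  (r | (r & s)) | (t | (~r & p)) = min(1, a+b) on (1.00, 0.27) = 1.00
  → value = 1.0000
Under algebraic product:
  r & s = a·b on (0.9100, 0.4100) = 0.3731
  r | (r & s) = a + b − a·b on (0.9100, 0.3731) = 0.9436
  ~r = 1 − 0.9100 = 0.0900
  ~r & p = a·b on (0.0900, 0.5400) = 0.0486
  t | (~r & p) = a + b − a·b on (0.2700, 0.0486) = 0.3055
  (r | (r & s)) | (t | (~r & p)) = a + b − a·b on (0.9436, 0.3055) = 0.9608
  → value = 0.9608
|1.0000 − 0.9608| = 0.039

0.039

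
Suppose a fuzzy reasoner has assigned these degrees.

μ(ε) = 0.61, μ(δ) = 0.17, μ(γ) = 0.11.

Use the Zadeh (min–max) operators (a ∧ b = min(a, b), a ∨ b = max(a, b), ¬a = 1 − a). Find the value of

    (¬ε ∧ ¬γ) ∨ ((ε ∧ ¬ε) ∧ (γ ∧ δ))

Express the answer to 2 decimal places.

0.39

¬ε = 1 − 0.61 = 0.39
¬γ = 1 − 0.11 = 0.89
¬ε ∧ ¬γ = min(a, b) on (0.39, 0.89) = 0.39
¬ε = 1 − 0.61 = 0.39
ε ∧ ¬ε = min(a, b) on (0.61, 0.39) = 0.39
γ ∧ δ = min(a, b) on (0.11, 0.17) = 0.11
(ε ∧ ¬ε) ∧ (γ ∧ δ) = min(a, b) on (0.39, 0.11) = 0.11
(¬ε ∧ ¬γ) ∨ ((ε ∧ ¬ε) ∧ (γ ∧ δ)) = max(a, b) on (0.39, 0.11) = 0.39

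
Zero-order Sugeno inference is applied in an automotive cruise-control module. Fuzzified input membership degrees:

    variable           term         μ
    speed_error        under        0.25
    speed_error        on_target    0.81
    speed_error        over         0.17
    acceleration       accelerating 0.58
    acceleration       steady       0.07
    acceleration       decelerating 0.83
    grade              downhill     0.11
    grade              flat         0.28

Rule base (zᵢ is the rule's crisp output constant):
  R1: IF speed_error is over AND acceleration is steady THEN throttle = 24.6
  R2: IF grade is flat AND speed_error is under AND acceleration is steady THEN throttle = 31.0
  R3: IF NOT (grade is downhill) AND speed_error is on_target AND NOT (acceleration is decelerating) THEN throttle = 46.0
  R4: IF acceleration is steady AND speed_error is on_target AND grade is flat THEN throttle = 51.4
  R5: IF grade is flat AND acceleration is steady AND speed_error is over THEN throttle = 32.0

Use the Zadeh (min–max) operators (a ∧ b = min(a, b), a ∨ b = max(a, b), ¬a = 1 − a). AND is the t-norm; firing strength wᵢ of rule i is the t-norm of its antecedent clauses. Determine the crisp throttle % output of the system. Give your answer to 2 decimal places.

39.00

R1 (z=24.6): over=0.17, steady=0.07; AND[min(a, b)] → w = 0.07
R2 (z=31.0): flat=0.28, under=0.25, steady=0.07; AND[min(a, b)] → w = 0.07
R3 (z=46.0): ¬downhill=1−0.11=0.89, on_target=0.81, ¬decelerating=1−0.83=0.17; AND[min(a, b)] → w = 0.17
R4 (z=51.4): steady=0.07, on_target=0.81, flat=0.28; AND[min(a, b)] → w = 0.07
R5 (z=32.0): flat=0.28, steady=0.07, over=0.17; AND[min(a, b)] → w = 0.07
Weighted average = (0.07·24.6 + 0.07·31.0 + 0.17·46.0 + 0.07·51.4 + 0.07·32.0) / (0.07 + 0.07 + 0.17 + 0.07 + 0.07)
  = 17.5500 / 0.4500 = 39.00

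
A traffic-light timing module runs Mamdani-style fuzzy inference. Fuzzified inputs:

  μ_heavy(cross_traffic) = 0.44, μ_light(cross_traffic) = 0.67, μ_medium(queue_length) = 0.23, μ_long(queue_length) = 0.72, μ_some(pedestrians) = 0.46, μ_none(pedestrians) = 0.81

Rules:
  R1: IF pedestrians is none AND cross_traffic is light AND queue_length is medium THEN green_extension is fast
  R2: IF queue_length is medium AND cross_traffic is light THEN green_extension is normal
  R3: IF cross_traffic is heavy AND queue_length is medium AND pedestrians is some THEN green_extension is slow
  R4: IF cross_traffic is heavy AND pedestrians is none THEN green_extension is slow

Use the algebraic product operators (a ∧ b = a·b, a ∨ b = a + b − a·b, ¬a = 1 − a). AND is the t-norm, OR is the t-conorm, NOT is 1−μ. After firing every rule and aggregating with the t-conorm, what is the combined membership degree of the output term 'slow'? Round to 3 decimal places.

R1: none=0.81, light=0.67, medium=0.23; AND[a·b] → w = 0.1248
R2: medium=0.23, light=0.67; AND[a·b] → w = 0.1541
R3: heavy=0.44, medium=0.23, some=0.46; AND[a·b] → w = 0.0466
R4: heavy=0.44, none=0.81; AND[a·b] → w = 0.3564
Rules with consequent 'slow': {R3, R4} → strengths 0.0466, 0.3564
Aggregate via t-conorm [a + b − a·b]: 0.3864

0.386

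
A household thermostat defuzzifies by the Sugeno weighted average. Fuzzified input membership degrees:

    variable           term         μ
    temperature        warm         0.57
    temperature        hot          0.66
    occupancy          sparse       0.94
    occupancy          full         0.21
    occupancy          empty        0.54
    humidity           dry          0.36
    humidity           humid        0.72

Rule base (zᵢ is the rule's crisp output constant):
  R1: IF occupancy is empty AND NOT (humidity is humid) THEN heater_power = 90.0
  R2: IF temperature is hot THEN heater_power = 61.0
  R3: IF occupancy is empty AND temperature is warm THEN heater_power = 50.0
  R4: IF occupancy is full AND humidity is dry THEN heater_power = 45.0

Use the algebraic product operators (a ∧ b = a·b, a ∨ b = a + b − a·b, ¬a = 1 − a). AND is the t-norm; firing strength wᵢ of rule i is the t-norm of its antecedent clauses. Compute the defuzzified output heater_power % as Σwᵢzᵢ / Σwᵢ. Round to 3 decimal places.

60.824

R1 (z=90.0): empty=0.54, ¬humid=1−0.72=0.28; AND[a·b] → w = 0.1512
R2 (z=61.0): hot=0.66 → w = 0.6600
R3 (z=50.0): empty=0.54, warm=0.57; AND[a·b] → w = 0.3078
R4 (z=45.0): full=0.21, dry=0.36; AND[a·b] → w = 0.0756
Weighted average = (0.1512·90.0 + 0.6600·61.0 + 0.3078·50.0 + 0.0756·45.0) / (0.1512 + 0.6600 + 0.3078 + 0.0756)
  = 72.6600 / 1.1946 = 60.824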